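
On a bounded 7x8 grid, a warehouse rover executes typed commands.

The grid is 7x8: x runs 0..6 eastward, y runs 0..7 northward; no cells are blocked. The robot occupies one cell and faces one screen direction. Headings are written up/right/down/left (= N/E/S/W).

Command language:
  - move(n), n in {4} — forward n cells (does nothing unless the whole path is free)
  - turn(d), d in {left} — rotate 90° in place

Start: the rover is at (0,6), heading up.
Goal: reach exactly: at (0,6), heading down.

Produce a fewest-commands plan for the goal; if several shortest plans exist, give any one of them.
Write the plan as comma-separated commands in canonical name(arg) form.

start: at (0,6), heading up
step 1 (turn(left)): at (0,6), heading left
step 2 (turn(left)): at (0,6), heading down
minimal: 2 command(s), checked below 2.

turn(left), turn(left)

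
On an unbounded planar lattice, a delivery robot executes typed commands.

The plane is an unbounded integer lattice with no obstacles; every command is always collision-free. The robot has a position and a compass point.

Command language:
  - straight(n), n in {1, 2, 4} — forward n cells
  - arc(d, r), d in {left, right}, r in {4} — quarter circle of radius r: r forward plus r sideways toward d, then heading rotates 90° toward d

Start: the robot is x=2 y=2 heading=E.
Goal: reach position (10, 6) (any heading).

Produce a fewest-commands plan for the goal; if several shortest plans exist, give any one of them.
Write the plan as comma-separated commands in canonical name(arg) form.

from: x=2 y=2 heading=E
[1] after straight(4): x=6 y=2 heading=E
[2] after arc(left, 4): x=10 y=6 heading=N
shorter routes all fall short; 2 is best.

straight(4), arc(left, 4)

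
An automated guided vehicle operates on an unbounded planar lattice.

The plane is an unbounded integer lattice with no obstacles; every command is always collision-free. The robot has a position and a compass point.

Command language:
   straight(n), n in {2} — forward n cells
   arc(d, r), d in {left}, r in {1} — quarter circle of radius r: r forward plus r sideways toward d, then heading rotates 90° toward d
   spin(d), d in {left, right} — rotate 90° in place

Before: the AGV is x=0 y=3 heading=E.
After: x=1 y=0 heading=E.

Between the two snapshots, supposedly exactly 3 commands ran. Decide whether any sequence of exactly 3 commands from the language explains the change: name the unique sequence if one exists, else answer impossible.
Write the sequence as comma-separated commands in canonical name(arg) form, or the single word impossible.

key: still facing E at the end — net rotation zero over 3 steps
initial: x=0 y=3 heading=E
step 1 (spin(right)): x=0 y=3 heading=S
step 2 (straight(2)): x=0 y=1 heading=S
step 3 (arc(left, 1)): x=1 y=0 heading=E
uniquely the one of 64 3-step routes that fits.

spin(right), straight(2), arc(left, 1)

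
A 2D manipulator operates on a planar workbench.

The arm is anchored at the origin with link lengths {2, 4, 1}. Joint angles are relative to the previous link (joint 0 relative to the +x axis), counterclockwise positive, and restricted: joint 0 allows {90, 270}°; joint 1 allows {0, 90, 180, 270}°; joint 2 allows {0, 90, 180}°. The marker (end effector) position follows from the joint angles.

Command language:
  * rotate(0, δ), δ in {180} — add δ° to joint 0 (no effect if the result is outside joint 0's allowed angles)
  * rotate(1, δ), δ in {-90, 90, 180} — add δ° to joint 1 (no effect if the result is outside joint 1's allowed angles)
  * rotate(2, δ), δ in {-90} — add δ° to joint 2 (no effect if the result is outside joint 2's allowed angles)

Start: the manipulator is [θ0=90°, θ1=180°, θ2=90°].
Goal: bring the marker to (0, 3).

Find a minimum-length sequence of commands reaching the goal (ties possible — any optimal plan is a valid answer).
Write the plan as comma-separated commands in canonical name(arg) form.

start: [θ0=90°, θ1=180°, θ2=90°]
t=1 rotate(2, -90) ⇒ [θ0=90°, θ1=180°, θ2=0°]
t=2 rotate(0, 180) ⇒ [θ0=270°, θ1=180°, θ2=0°]
nothing shorter than 2 reaches the goal.

rotate(2, -90), rotate(0, 180)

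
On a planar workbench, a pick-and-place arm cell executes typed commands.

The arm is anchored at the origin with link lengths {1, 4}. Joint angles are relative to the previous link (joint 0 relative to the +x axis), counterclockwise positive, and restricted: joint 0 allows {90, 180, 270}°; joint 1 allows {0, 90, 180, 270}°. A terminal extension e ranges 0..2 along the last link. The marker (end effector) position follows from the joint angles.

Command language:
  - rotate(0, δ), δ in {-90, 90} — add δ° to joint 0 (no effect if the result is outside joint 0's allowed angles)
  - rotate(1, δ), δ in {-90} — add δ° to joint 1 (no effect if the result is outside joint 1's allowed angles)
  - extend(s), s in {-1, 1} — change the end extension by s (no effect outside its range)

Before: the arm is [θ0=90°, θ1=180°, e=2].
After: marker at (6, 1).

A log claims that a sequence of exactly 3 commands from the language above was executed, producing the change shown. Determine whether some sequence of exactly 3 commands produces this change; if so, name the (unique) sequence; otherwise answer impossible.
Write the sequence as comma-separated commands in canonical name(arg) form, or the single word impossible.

rotate(1, -90), rotate(1, -90), rotate(1, -90)

start: [θ0=90°, θ1=180°, e=2]
step 1 (rotate(1, -90)): [θ0=90°, θ1=90°, e=2]
step 2 (rotate(1, -90)): [θ0=90°, θ1=0°, e=2]
step 3 (rotate(1, -90)): [θ0=90°, θ1=270°, e=2]
all 125 alternatives checked — unique.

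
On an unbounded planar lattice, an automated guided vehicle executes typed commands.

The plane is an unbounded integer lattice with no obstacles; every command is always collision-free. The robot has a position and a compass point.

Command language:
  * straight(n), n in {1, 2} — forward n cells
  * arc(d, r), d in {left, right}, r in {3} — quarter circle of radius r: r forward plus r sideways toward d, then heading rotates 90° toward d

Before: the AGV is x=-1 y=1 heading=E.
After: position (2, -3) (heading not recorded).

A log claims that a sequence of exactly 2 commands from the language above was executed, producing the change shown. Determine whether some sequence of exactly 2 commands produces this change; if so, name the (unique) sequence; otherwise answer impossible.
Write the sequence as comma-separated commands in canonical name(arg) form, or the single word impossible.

arc(right, 3), straight(1)

key: order matters: swapping arc(right, 3) and straight(1) lands elsewhere
initial: x=-1 y=1 heading=E
step 1 (arc(right, 3)): x=2 y=-2 heading=S
step 2 (straight(1)): x=2 y=-3 heading=S
no other 2-command option fits: unique.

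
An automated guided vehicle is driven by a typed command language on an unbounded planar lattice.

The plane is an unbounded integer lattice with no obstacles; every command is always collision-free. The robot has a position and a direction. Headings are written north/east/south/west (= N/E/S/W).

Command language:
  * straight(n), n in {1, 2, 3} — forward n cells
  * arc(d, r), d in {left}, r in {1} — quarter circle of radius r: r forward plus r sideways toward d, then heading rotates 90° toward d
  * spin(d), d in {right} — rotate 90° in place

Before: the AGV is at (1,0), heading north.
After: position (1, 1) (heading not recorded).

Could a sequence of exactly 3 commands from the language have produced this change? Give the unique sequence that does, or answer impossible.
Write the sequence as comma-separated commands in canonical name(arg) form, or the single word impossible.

straight(1), spin(right), spin(right)

key: order matters: swapping straight(1) and spin(right) lands elsewhere
begin: at (1,0), heading north
step 1 (straight(1)): at (1,1), heading north
step 2 (spin(right)): at (1,1), heading east
step 3 (spin(right)): at (1,1), heading south
no rival 3-sequence matches.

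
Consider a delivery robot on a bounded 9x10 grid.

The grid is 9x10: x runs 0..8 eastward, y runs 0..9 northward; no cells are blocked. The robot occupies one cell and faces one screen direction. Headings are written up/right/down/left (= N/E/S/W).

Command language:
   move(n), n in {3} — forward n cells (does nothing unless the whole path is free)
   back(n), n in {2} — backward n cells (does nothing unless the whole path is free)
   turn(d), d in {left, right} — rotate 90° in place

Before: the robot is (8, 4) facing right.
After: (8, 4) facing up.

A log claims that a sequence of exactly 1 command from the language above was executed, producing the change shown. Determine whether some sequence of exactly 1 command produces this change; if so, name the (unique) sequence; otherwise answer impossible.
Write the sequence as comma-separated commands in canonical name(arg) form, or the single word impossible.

key: parked at (8,4) the whole time — nothing moves the robot
from: (8, 4) facing right
[1] after turn(left): (8, 4) facing up
no rival 1-sequence matches.

turn(left)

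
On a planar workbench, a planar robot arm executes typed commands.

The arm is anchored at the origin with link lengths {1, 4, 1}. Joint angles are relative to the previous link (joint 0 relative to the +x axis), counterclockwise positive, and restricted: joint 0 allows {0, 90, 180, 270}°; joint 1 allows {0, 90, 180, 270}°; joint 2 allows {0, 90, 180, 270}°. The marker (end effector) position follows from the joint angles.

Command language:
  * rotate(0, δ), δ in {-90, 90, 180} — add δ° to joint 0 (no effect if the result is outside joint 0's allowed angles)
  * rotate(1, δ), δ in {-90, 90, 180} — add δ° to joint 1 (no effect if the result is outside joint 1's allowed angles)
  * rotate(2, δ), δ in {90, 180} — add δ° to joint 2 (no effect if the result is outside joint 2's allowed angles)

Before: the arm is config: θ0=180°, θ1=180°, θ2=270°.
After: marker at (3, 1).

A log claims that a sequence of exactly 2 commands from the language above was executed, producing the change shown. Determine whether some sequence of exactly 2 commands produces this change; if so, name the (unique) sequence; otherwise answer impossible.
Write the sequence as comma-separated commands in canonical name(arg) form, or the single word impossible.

rotate(2, 90), rotate(2, 90)

initial: config: θ0=180°, θ1=180°, θ2=270°
t=1 rotate(2, 90) ⇒ config: θ0=180°, θ1=180°, θ2=0°
t=2 rotate(2, 90) ⇒ config: θ0=180°, θ1=180°, θ2=90°
uniquely the one of 64 2-step routes that fits.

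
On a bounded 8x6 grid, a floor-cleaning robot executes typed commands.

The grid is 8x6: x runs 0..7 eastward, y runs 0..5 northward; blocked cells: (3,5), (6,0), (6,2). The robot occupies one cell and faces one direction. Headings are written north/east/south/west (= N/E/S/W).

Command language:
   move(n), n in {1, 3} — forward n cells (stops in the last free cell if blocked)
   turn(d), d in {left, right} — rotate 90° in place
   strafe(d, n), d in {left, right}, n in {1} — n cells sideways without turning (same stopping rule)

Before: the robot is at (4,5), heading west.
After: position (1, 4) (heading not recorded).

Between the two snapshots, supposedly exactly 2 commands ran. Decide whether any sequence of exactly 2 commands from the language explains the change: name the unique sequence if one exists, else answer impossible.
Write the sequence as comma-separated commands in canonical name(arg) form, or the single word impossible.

key: order matters: swapping strafe(left, 1) and move(3) lands elsewhere
begin: at (4,5), heading west
[1] after strafe(left, 1): at (4,4), heading west
[2] after move(3): at (1,4), heading west
all 36 alternatives checked — unique.

strafe(left, 1), move(3)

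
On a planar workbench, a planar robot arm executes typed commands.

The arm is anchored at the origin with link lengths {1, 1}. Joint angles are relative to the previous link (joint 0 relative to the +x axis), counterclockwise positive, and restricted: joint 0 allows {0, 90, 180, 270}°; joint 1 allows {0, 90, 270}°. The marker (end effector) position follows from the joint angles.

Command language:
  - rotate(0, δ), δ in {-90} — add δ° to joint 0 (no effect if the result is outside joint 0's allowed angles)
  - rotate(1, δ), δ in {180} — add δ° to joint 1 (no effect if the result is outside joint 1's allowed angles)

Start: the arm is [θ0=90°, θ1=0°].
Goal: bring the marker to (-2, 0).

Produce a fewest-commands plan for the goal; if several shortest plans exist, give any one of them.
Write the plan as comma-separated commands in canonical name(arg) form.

from: [θ0=90°, θ1=0°]
1. rotate(0, -90) → [θ0=0°, θ1=0°]
2. rotate(0, -90) → [θ0=270°, θ1=0°]
3. rotate(0, -90) → [θ0=180°, θ1=0°]
no 2-step plan works, so 3 is optimal.

rotate(0, -90), rotate(0, -90), rotate(0, -90)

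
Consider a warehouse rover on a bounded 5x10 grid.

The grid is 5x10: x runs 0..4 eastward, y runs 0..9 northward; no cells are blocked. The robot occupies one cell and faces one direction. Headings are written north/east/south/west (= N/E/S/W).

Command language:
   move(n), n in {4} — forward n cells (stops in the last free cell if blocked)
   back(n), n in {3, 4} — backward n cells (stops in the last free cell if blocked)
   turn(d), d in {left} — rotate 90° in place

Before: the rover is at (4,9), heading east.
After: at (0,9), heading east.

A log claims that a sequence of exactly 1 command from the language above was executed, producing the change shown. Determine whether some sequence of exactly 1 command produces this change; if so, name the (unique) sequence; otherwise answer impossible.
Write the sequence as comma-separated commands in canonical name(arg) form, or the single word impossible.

back(4)

key: heading stays E — the single command does not turn
t0: at (4,9), heading east
[1] after back(4): at (0,9), heading east
no other 1-command option fits: unique.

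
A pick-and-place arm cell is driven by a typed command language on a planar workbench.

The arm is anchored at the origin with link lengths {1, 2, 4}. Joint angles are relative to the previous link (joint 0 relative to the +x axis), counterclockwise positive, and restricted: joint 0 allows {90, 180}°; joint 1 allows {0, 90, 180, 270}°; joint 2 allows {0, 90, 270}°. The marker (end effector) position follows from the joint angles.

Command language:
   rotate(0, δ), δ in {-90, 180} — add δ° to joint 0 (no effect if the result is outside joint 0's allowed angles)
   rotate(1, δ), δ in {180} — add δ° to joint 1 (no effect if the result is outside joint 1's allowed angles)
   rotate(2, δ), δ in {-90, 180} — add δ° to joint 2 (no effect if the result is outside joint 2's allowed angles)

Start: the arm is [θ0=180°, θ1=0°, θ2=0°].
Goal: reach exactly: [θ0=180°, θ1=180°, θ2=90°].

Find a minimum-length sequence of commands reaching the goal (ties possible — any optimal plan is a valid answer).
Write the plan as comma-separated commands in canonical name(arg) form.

begin: [θ0=180°, θ1=0°, θ2=0°]
t=1 rotate(1, 180) ⇒ [θ0=180°, θ1=180°, θ2=0°]
t=2 rotate(2, -90) ⇒ [θ0=180°, θ1=180°, θ2=270°]
t=3 rotate(2, 180) ⇒ [θ0=180°, θ1=180°, θ2=90°]
minimal: 3 command(s), checked below 3.

rotate(1, 180), rotate(2, -90), rotate(2, 180)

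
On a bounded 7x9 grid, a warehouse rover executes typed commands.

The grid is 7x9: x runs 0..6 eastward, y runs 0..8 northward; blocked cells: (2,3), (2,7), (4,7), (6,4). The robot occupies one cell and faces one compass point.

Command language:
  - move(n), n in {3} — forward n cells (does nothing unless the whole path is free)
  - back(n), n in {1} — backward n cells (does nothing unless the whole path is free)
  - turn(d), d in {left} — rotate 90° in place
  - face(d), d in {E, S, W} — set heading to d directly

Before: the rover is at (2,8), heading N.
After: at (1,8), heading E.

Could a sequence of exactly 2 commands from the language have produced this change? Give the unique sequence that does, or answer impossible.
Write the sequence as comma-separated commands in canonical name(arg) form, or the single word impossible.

face(E), back(1)

key: order matters: swapping face(E) and back(1) lands elsewhere
t0: at (2,8), heading N
[1] after face(E): at (2,8), heading E
[2] after back(1): at (1,8), heading E
no other 2-command option fits: unique.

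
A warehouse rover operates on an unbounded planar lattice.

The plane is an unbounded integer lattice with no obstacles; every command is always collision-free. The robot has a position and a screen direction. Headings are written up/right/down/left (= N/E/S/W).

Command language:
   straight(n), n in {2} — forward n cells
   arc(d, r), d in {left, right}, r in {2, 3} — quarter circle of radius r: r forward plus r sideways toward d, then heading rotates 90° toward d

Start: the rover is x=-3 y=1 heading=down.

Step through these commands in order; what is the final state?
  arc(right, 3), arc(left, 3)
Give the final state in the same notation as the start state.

x=-9 y=-5 heading=down

from: x=-3 y=1 heading=down
[1] after arc(right, 3): x=-6 y=-2 heading=left
[2] after arc(left, 3): x=-9 y=-5 heading=down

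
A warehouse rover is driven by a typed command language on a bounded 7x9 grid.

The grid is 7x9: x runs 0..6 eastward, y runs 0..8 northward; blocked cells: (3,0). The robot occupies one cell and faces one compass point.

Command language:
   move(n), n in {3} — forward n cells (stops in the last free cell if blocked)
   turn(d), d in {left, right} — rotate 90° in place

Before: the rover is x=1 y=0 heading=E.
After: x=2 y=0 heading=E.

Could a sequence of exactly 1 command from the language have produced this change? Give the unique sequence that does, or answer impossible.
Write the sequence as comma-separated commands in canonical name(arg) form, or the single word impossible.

move(3)

key: move(3) is stopped early by the blocked cell at (3,0)
from: x=1 y=0 heading=E
1. move(3) → x=2 y=0 heading=E
uniquely the one of 3 1-step routes that fits.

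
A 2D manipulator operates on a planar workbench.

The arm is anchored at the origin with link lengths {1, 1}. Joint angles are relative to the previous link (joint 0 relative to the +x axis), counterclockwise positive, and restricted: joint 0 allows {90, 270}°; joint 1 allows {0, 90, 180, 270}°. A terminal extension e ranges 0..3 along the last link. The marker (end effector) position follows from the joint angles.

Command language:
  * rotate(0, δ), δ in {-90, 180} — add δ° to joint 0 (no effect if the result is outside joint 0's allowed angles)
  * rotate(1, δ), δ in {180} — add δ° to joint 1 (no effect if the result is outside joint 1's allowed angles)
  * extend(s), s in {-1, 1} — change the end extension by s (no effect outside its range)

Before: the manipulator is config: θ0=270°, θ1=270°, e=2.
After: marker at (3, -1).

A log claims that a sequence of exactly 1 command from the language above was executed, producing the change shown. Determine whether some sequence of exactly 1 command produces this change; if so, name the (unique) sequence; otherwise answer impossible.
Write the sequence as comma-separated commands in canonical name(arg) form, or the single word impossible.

rotate(1, 180)

t0: config: θ0=270°, θ1=270°, e=2
1. rotate(1, 180) → config: θ0=270°, θ1=90°, e=2
no other 1-command option fits: unique.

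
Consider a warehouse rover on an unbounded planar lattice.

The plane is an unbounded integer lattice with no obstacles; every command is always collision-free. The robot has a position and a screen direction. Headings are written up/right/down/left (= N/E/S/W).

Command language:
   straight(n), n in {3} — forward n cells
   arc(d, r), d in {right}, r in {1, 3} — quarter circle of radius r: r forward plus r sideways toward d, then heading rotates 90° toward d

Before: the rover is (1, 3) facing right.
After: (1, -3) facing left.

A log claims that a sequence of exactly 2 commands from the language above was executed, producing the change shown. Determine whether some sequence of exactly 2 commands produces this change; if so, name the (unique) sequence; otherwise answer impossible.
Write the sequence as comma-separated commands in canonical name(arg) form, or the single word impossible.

key: cell and facing (now W) both changed — the 2 commands mix motion and turning
begin: (1, 3) facing right
[1] after arc(right, 3): (4, 0) facing down
[2] after arc(right, 3): (1, -3) facing left
no rival 2-sequence matches.

arc(right, 3), arc(right, 3)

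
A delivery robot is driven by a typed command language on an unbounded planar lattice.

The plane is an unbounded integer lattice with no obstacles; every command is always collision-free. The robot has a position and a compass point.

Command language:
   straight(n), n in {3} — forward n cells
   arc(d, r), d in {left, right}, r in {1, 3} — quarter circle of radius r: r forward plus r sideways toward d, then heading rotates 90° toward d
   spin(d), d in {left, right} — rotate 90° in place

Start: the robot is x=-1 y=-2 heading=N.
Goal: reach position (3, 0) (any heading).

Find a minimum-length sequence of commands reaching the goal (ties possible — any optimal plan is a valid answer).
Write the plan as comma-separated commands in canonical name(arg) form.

arc(right, 3), arc(right, 1)

from: x=-1 y=-2 heading=N
[1] after arc(right, 3): x=2 y=1 heading=E
[2] after arc(right, 1): x=3 y=0 heading=S
no 1-step plan works, so 2 is optimal.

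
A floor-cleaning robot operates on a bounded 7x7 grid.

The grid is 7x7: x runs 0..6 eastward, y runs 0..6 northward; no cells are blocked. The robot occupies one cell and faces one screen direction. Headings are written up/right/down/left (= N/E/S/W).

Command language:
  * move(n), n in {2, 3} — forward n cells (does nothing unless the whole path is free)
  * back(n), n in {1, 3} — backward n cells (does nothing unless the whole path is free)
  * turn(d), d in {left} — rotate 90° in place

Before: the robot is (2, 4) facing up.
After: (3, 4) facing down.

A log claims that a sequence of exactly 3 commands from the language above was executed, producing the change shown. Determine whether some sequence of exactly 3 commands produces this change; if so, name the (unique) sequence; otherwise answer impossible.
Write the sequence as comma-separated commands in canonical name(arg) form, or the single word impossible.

key: cell and facing (now S) both changed — the 3 commands mix motion and turning
begin: (2, 4) facing up
[1] after turn(left): (2, 4) facing left
[2] after back(1): (3, 4) facing left
[3] after turn(left): (3, 4) facing down
uniquely the one of 125 3-step routes that fits.

turn(left), back(1), turn(left)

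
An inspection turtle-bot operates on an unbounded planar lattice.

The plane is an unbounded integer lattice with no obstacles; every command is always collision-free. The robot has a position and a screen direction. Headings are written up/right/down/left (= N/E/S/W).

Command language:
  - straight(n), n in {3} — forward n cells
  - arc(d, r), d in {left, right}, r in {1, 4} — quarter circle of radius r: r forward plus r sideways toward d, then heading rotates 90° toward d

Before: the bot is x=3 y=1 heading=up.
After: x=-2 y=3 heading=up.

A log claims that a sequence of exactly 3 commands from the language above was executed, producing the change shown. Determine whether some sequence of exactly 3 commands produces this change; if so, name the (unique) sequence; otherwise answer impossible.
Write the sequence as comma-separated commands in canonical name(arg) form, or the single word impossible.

key: still facing N at the end — net rotation zero over 3 steps
initial: x=3 y=1 heading=up
1. arc(left, 1) → x=2 y=2 heading=left
2. straight(3) → x=-1 y=2 heading=left
3. arc(right, 1) → x=-2 y=3 heading=up
all 125 alternatives checked — unique.

arc(left, 1), straight(3), arc(right, 1)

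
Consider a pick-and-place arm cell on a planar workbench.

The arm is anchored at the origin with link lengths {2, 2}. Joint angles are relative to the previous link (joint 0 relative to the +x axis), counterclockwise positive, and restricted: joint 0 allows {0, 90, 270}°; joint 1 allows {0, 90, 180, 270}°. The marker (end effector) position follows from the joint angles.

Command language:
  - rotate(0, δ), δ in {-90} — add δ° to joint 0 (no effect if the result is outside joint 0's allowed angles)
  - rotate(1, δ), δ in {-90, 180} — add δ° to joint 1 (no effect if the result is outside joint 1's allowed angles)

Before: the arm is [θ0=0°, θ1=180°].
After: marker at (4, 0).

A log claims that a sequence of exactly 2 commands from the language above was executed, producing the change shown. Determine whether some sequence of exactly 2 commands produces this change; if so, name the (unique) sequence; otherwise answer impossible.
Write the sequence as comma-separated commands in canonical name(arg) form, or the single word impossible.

rotate(1, -90), rotate(1, -90)

begin: [θ0=0°, θ1=180°]
step 1 (rotate(1, -90)): [θ0=0°, θ1=90°]
step 2 (rotate(1, -90)): [θ0=0°, θ1=0°]
no rival 2-sequence matches.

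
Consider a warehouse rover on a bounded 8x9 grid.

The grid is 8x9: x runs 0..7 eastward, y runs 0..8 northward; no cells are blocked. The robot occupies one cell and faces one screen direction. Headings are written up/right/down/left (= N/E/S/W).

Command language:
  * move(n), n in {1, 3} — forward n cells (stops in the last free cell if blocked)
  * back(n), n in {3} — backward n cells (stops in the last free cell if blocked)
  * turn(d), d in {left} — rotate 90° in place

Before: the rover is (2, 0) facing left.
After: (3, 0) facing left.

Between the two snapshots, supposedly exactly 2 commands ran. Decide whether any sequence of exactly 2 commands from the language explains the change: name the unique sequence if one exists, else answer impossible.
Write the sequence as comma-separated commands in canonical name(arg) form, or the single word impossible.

move(3), back(3)

key: running back(3) before move(3) would end elsewhere — order is forced
begin: (2, 0) facing left
[1] after move(3): (0, 0) facing left
[2] after back(3): (3, 0) facing left
all 16 alternatives checked — unique.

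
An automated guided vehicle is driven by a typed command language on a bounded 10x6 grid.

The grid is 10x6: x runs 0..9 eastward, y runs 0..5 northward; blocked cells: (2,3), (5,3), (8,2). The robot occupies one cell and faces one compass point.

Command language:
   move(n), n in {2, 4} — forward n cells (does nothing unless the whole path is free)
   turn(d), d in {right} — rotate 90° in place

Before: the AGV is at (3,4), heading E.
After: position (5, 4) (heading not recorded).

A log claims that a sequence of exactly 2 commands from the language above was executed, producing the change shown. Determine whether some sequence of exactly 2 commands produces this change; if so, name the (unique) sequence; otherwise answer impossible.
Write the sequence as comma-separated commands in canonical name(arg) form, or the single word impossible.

key: order matters: swapping move(2) and turn(right) lands elsewhere
initial: at (3,4), heading E
[1] after move(2): at (5,4), heading E
[2] after turn(right): at (5,4), heading S
all 9 alternatives checked — unique.

move(2), turn(right)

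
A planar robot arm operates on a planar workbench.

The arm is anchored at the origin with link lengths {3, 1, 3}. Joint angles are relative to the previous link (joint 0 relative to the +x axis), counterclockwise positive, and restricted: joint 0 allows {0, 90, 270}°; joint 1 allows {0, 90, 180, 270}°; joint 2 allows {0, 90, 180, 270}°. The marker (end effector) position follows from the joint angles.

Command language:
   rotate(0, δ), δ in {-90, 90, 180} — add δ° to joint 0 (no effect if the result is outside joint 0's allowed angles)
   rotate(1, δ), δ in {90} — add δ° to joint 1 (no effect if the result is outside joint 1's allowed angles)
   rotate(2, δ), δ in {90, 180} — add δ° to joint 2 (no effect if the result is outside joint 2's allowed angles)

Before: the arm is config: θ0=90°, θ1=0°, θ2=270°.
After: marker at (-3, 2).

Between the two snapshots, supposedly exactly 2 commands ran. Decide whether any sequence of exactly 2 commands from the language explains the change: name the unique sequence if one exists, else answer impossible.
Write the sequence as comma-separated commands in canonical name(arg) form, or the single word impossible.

initial: config: θ0=90°, θ1=0°, θ2=270°
step 1 (rotate(1, 90)): config: θ0=90°, θ1=90°, θ2=270°
step 2 (rotate(1, 90)): config: θ0=90°, θ1=180°, θ2=270°
uniquely the one of 36 2-step routes that fits.

rotate(1, 90), rotate(1, 90)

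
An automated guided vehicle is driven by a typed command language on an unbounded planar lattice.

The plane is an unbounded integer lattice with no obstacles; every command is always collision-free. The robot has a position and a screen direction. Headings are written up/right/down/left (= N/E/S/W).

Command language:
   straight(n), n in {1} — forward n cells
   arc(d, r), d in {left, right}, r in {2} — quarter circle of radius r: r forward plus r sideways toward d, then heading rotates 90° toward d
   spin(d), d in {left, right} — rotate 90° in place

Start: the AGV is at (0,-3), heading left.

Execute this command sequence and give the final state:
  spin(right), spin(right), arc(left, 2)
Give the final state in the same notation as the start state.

from: at (0,-3), heading left
step 1 (spin(right)): at (0,-3), heading up
step 2 (spin(right)): at (0,-3), heading right
step 3 (arc(left, 2)): at (2,-1), heading up

at (2,-1), heading up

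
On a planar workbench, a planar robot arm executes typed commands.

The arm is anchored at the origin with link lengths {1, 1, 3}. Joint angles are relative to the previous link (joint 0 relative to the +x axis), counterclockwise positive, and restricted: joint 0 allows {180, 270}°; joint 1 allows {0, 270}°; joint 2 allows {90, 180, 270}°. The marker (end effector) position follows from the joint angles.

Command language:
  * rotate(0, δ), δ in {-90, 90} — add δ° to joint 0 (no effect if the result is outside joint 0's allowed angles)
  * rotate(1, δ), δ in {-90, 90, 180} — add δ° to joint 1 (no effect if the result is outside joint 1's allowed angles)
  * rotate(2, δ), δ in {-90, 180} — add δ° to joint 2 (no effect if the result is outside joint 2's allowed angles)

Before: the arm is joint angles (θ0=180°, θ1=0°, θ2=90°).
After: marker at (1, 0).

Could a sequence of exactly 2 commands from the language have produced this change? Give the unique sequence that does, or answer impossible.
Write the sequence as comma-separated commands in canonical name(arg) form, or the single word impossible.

rotate(2, 180), rotate(2, -90)

key: running rotate(2, -90) before rotate(2, 180) would end elsewhere — order is forced
t0: joint angles (θ0=180°, θ1=0°, θ2=90°)
1. rotate(2, 180) → joint angles (θ0=180°, θ1=0°, θ2=270°)
2. rotate(2, -90) → joint angles (θ0=180°, θ1=0°, θ2=180°)
all 49 alternatives checked — unique.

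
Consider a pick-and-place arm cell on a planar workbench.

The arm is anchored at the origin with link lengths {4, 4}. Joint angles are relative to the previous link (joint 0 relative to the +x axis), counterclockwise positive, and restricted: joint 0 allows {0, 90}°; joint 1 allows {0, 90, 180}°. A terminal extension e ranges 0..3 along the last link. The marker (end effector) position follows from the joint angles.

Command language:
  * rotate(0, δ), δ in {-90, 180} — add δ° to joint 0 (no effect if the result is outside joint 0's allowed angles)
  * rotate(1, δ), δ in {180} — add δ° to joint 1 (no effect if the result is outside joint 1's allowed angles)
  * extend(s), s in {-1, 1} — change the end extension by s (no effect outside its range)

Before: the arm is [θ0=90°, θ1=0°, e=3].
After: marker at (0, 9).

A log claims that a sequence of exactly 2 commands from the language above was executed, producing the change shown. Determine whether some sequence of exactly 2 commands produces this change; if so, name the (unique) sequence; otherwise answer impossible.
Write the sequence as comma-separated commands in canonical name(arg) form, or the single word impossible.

from: [θ0=90°, θ1=0°, e=3]
1. extend(-1) → [θ0=90°, θ1=0°, e=2]
2. extend(-1) → [θ0=90°, θ1=0°, e=1]
no other 2-command option fits: unique.

extend(-1), extend(-1)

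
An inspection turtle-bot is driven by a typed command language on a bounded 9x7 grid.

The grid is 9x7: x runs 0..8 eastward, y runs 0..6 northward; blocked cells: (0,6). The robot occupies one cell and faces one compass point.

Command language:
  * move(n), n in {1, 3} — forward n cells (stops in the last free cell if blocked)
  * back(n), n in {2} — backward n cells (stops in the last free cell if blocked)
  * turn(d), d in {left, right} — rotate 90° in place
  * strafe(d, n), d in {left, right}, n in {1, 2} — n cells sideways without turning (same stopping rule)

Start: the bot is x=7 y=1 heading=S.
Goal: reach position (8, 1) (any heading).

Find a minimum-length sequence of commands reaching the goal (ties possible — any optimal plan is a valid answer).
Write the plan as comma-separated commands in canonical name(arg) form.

from: x=7 y=1 heading=S
[1] after strafe(left, 2): x=8 y=1 heading=S
no 0-step plan works, so 1 is optimal.

strafe(left, 2)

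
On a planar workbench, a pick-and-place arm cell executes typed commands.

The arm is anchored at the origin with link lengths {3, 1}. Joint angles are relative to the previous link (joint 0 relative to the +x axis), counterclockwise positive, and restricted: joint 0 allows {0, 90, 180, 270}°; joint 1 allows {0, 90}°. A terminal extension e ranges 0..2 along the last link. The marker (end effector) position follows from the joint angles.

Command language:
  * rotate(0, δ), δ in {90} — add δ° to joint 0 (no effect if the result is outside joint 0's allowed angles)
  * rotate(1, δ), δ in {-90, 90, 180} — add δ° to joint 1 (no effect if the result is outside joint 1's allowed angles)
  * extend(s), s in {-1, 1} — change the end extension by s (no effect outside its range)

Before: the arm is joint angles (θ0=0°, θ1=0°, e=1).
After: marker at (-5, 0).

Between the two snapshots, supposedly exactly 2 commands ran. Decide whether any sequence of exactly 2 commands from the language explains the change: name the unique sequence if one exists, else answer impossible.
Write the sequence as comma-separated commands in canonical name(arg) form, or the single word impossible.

t0: joint angles (θ0=0°, θ1=0°, e=1)
1. rotate(0, 90) → joint angles (θ0=90°, θ1=0°, e=1)
2. rotate(0, 90) → joint angles (θ0=180°, θ1=0°, e=1)
no other 2-command option fits: unique.

rotate(0, 90), rotate(0, 90)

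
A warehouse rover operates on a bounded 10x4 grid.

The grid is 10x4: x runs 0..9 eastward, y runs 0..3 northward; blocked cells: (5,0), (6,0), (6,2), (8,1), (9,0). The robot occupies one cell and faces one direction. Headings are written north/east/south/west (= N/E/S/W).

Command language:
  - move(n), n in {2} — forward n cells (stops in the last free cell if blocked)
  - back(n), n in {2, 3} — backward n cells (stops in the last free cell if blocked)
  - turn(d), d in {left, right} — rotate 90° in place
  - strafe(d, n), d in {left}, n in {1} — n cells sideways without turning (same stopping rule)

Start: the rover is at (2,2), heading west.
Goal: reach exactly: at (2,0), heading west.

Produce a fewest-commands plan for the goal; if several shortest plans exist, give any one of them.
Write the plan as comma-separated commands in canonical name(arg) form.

initial: at (2,2), heading west
1. strafe(left, 1) → at (2,1), heading west
2. strafe(left, 1) → at (2,0), heading west
minimal: 2 command(s), checked below 2.

strafe(left, 1), strafe(left, 1)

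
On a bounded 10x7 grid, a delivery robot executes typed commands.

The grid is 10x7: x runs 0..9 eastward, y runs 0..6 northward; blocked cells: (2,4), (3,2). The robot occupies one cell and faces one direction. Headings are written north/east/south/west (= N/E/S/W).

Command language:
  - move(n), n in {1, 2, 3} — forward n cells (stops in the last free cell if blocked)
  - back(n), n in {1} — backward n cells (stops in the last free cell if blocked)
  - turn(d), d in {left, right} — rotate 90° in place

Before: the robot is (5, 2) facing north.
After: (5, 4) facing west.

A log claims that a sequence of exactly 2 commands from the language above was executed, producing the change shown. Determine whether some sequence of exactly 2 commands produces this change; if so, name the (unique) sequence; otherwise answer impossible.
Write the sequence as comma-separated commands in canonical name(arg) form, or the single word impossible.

key: order matters: swapping move(2) and turn(left) lands elsewhere
begin: (5, 2) facing north
1. move(2) → (5, 4) facing north
2. turn(left) → (5, 4) facing west
all 36 alternatives checked — unique.

move(2), turn(left)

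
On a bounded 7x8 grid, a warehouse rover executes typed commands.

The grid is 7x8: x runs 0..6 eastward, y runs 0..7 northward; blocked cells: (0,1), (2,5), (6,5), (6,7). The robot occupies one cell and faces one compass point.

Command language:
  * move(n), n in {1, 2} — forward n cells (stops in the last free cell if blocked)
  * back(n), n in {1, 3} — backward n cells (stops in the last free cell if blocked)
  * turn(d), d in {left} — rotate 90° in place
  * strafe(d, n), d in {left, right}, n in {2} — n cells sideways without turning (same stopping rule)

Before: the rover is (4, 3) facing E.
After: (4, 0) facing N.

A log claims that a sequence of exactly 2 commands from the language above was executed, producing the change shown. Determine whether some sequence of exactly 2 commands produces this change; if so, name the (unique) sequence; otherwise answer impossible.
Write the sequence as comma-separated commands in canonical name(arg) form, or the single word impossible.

key: cell and facing (now N) both changed — the 2 commands mix motion and turning
t0: (4, 3) facing E
1. turn(left) → (4, 3) facing N
2. back(3) → (4, 0) facing N
uniquely the one of 49 2-step routes that fits.

turn(left), back(3)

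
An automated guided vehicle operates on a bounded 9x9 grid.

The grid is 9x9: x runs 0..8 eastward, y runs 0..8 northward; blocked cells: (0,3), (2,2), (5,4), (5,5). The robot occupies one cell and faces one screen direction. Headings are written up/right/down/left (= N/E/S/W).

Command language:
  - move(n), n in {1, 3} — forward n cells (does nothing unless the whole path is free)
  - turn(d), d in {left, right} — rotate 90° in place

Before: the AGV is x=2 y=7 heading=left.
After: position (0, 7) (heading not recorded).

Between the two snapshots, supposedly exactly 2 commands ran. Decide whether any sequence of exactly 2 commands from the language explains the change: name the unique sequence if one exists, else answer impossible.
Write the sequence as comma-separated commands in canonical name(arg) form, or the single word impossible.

t0: x=2 y=7 heading=left
step 1 (move(1)): x=1 y=7 heading=left
step 2 (move(1)): x=0 y=7 heading=left
no other 2-command option fits: unique.

move(1), move(1)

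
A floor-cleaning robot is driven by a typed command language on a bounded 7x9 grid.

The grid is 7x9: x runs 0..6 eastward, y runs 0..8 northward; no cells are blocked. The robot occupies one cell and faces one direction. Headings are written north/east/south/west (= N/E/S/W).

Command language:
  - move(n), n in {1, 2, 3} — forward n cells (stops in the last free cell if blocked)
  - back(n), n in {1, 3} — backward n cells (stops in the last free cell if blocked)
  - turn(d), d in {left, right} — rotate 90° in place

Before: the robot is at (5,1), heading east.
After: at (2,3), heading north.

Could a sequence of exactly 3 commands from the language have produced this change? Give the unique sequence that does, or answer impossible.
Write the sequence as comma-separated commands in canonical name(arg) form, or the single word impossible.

back(3), turn(left), move(2)

key: cell and facing (now N) both changed — the 3 commands mix motion and turning
t0: at (5,1), heading east
step 1 (back(3)): at (2,1), heading east
step 2 (turn(left)): at (2,1), heading north
step 3 (move(2)): at (2,3), heading north
uniquely the one of 343 3-step routes that fits.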